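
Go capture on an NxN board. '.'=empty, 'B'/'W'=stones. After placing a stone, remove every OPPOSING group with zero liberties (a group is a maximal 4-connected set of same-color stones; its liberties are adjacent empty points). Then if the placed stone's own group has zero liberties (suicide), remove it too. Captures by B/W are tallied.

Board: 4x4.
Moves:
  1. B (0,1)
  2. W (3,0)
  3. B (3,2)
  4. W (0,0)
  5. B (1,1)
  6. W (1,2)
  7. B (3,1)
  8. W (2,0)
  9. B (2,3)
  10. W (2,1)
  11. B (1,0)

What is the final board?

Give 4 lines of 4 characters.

Move 1: B@(0,1) -> caps B=0 W=0
Move 2: W@(3,0) -> caps B=0 W=0
Move 3: B@(3,2) -> caps B=0 W=0
Move 4: W@(0,0) -> caps B=0 W=0
Move 5: B@(1,1) -> caps B=0 W=0
Move 6: W@(1,2) -> caps B=0 W=0
Move 7: B@(3,1) -> caps B=0 W=0
Move 8: W@(2,0) -> caps B=0 W=0
Move 9: B@(2,3) -> caps B=0 W=0
Move 10: W@(2,1) -> caps B=0 W=0
Move 11: B@(1,0) -> caps B=1 W=0

Answer: .B..
BBW.
WW.B
WBB.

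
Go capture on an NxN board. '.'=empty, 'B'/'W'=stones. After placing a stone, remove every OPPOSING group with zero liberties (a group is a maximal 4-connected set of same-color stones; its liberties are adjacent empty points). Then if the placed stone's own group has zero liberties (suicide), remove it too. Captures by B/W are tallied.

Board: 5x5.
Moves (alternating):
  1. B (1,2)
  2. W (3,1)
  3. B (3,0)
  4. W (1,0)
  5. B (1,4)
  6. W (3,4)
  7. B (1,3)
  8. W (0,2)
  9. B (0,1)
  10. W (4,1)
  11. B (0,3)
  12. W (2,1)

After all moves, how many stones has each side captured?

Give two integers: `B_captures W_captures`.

Move 1: B@(1,2) -> caps B=0 W=0
Move 2: W@(3,1) -> caps B=0 W=0
Move 3: B@(3,0) -> caps B=0 W=0
Move 4: W@(1,0) -> caps B=0 W=0
Move 5: B@(1,4) -> caps B=0 W=0
Move 6: W@(3,4) -> caps B=0 W=0
Move 7: B@(1,3) -> caps B=0 W=0
Move 8: W@(0,2) -> caps B=0 W=0
Move 9: B@(0,1) -> caps B=0 W=0
Move 10: W@(4,1) -> caps B=0 W=0
Move 11: B@(0,3) -> caps B=1 W=0
Move 12: W@(2,1) -> caps B=1 W=0

Answer: 1 0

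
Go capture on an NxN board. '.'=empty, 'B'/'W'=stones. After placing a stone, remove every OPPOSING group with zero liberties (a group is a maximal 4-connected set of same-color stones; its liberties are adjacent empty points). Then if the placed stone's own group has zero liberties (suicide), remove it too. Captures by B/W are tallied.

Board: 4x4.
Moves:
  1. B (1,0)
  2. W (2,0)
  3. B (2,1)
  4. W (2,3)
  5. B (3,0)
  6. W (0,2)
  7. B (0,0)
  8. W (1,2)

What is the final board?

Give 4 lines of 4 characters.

Answer: B.W.
B.W.
.B.W
B...

Derivation:
Move 1: B@(1,0) -> caps B=0 W=0
Move 2: W@(2,0) -> caps B=0 W=0
Move 3: B@(2,1) -> caps B=0 W=0
Move 4: W@(2,3) -> caps B=0 W=0
Move 5: B@(3,0) -> caps B=1 W=0
Move 6: W@(0,2) -> caps B=1 W=0
Move 7: B@(0,0) -> caps B=1 W=0
Move 8: W@(1,2) -> caps B=1 W=0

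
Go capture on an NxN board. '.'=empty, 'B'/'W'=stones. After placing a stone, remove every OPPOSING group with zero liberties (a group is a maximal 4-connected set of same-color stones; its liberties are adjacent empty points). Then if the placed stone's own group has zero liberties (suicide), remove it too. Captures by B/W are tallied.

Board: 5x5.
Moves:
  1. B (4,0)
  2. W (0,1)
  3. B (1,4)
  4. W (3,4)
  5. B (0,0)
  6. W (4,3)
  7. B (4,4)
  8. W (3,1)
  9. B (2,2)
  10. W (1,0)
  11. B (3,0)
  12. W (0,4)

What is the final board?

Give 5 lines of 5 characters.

Answer: .W..W
W...B
..B..
BW..W
B..W.

Derivation:
Move 1: B@(4,0) -> caps B=0 W=0
Move 2: W@(0,1) -> caps B=0 W=0
Move 3: B@(1,4) -> caps B=0 W=0
Move 4: W@(3,4) -> caps B=0 W=0
Move 5: B@(0,0) -> caps B=0 W=0
Move 6: W@(4,3) -> caps B=0 W=0
Move 7: B@(4,4) -> caps B=0 W=0
Move 8: W@(3,1) -> caps B=0 W=0
Move 9: B@(2,2) -> caps B=0 W=0
Move 10: W@(1,0) -> caps B=0 W=1
Move 11: B@(3,0) -> caps B=0 W=1
Move 12: W@(0,4) -> caps B=0 W=1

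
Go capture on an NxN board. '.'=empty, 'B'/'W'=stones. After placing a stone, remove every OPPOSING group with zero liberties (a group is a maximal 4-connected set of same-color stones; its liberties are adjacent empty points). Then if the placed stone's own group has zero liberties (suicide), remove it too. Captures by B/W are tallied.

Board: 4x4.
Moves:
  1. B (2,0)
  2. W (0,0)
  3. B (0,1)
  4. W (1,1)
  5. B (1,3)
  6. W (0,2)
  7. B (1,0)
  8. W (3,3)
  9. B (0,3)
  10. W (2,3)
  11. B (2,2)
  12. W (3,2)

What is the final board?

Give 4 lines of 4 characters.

Move 1: B@(2,0) -> caps B=0 W=0
Move 2: W@(0,0) -> caps B=0 W=0
Move 3: B@(0,1) -> caps B=0 W=0
Move 4: W@(1,1) -> caps B=0 W=0
Move 5: B@(1,3) -> caps B=0 W=0
Move 6: W@(0,2) -> caps B=0 W=1
Move 7: B@(1,0) -> caps B=0 W=1
Move 8: W@(3,3) -> caps B=0 W=1
Move 9: B@(0,3) -> caps B=0 W=1
Move 10: W@(2,3) -> caps B=0 W=1
Move 11: B@(2,2) -> caps B=0 W=1
Move 12: W@(3,2) -> caps B=0 W=1

Answer: W.WB
BW.B
B.BW
..WW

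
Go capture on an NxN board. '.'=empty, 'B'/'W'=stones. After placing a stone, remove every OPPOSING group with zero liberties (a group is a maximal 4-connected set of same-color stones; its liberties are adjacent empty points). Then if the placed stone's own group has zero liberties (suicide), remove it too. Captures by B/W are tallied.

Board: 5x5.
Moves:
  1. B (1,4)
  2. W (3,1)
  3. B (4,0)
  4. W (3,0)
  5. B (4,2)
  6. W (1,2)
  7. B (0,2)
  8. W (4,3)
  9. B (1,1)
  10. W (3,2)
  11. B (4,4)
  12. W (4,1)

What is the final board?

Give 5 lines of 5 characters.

Answer: ..B..
.BW.B
.....
WWW..
.W.WB

Derivation:
Move 1: B@(1,4) -> caps B=0 W=0
Move 2: W@(3,1) -> caps B=0 W=0
Move 3: B@(4,0) -> caps B=0 W=0
Move 4: W@(3,0) -> caps B=0 W=0
Move 5: B@(4,2) -> caps B=0 W=0
Move 6: W@(1,2) -> caps B=0 W=0
Move 7: B@(0,2) -> caps B=0 W=0
Move 8: W@(4,3) -> caps B=0 W=0
Move 9: B@(1,1) -> caps B=0 W=0
Move 10: W@(3,2) -> caps B=0 W=0
Move 11: B@(4,4) -> caps B=0 W=0
Move 12: W@(4,1) -> caps B=0 W=2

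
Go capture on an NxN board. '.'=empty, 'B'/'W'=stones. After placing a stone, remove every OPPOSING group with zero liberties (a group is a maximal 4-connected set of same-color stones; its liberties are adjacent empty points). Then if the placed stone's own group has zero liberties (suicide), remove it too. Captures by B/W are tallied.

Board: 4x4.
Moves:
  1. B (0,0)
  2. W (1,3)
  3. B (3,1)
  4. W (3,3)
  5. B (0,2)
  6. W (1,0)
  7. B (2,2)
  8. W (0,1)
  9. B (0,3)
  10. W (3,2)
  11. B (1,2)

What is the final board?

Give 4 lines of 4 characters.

Move 1: B@(0,0) -> caps B=0 W=0
Move 2: W@(1,3) -> caps B=0 W=0
Move 3: B@(3,1) -> caps B=0 W=0
Move 4: W@(3,3) -> caps B=0 W=0
Move 5: B@(0,2) -> caps B=0 W=0
Move 6: W@(1,0) -> caps B=0 W=0
Move 7: B@(2,2) -> caps B=0 W=0
Move 8: W@(0,1) -> caps B=0 W=1
Move 9: B@(0,3) -> caps B=0 W=1
Move 10: W@(3,2) -> caps B=0 W=1
Move 11: B@(1,2) -> caps B=0 W=1

Answer: .WBB
W.BW
..B.
.BWW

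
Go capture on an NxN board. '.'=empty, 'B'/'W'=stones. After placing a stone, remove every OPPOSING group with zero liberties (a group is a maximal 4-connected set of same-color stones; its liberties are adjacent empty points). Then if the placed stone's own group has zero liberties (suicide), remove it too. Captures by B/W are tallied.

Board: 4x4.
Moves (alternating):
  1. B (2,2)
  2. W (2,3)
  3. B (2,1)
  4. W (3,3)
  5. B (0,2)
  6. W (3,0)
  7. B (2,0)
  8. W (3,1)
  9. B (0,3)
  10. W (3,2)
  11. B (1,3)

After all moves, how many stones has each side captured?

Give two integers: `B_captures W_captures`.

Answer: 5 0

Derivation:
Move 1: B@(2,2) -> caps B=0 W=0
Move 2: W@(2,3) -> caps B=0 W=0
Move 3: B@(2,1) -> caps B=0 W=0
Move 4: W@(3,3) -> caps B=0 W=0
Move 5: B@(0,2) -> caps B=0 W=0
Move 6: W@(3,0) -> caps B=0 W=0
Move 7: B@(2,0) -> caps B=0 W=0
Move 8: W@(3,1) -> caps B=0 W=0
Move 9: B@(0,3) -> caps B=0 W=0
Move 10: W@(3,2) -> caps B=0 W=0
Move 11: B@(1,3) -> caps B=5 W=0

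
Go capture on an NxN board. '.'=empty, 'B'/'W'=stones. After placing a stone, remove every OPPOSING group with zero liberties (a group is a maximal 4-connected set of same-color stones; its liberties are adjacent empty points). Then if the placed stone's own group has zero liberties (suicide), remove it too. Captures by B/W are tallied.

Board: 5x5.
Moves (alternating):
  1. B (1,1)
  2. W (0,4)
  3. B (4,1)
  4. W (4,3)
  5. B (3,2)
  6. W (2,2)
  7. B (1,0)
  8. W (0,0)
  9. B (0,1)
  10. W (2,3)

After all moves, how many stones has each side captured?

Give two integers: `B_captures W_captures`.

Answer: 1 0

Derivation:
Move 1: B@(1,1) -> caps B=0 W=0
Move 2: W@(0,4) -> caps B=0 W=0
Move 3: B@(4,1) -> caps B=0 W=0
Move 4: W@(4,3) -> caps B=0 W=0
Move 5: B@(3,2) -> caps B=0 W=0
Move 6: W@(2,2) -> caps B=0 W=0
Move 7: B@(1,0) -> caps B=0 W=0
Move 8: W@(0,0) -> caps B=0 W=0
Move 9: B@(0,1) -> caps B=1 W=0
Move 10: W@(2,3) -> caps B=1 W=0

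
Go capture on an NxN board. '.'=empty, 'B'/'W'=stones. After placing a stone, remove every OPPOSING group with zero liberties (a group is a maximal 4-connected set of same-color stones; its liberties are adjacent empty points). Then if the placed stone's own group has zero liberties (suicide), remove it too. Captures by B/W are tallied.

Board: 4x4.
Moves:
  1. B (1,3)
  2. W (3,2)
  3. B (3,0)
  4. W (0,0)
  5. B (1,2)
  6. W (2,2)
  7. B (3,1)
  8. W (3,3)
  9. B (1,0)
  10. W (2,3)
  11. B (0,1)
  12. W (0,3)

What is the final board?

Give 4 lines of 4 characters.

Move 1: B@(1,3) -> caps B=0 W=0
Move 2: W@(3,2) -> caps B=0 W=0
Move 3: B@(3,0) -> caps B=0 W=0
Move 4: W@(0,0) -> caps B=0 W=0
Move 5: B@(1,2) -> caps B=0 W=0
Move 6: W@(2,2) -> caps B=0 W=0
Move 7: B@(3,1) -> caps B=0 W=0
Move 8: W@(3,3) -> caps B=0 W=0
Move 9: B@(1,0) -> caps B=0 W=0
Move 10: W@(2,3) -> caps B=0 W=0
Move 11: B@(0,1) -> caps B=1 W=0
Move 12: W@(0,3) -> caps B=1 W=0

Answer: .B.W
B.BB
..WW
BBWW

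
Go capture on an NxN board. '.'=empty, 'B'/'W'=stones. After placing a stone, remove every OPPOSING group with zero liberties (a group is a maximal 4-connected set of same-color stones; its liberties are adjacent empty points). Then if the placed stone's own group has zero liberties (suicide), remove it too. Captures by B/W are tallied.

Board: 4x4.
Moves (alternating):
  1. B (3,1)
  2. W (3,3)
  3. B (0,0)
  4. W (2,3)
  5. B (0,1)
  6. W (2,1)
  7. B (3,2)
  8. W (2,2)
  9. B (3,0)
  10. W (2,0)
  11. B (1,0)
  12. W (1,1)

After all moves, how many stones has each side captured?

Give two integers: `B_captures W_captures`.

Move 1: B@(3,1) -> caps B=0 W=0
Move 2: W@(3,3) -> caps B=0 W=0
Move 3: B@(0,0) -> caps B=0 W=0
Move 4: W@(2,3) -> caps B=0 W=0
Move 5: B@(0,1) -> caps B=0 W=0
Move 6: W@(2,1) -> caps B=0 W=0
Move 7: B@(3,2) -> caps B=0 W=0
Move 8: W@(2,2) -> caps B=0 W=0
Move 9: B@(3,0) -> caps B=0 W=0
Move 10: W@(2,0) -> caps B=0 W=3
Move 11: B@(1,0) -> caps B=0 W=3
Move 12: W@(1,1) -> caps B=0 W=3

Answer: 0 3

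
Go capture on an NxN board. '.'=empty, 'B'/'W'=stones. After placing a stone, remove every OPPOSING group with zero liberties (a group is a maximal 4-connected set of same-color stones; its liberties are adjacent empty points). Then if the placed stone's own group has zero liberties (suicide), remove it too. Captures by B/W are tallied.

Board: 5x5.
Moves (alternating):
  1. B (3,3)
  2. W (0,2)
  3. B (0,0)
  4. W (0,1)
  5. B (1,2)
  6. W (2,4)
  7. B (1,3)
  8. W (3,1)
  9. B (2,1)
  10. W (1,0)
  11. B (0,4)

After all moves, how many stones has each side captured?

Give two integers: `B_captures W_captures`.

Answer: 0 1

Derivation:
Move 1: B@(3,3) -> caps B=0 W=0
Move 2: W@(0,2) -> caps B=0 W=0
Move 3: B@(0,0) -> caps B=0 W=0
Move 4: W@(0,1) -> caps B=0 W=0
Move 5: B@(1,2) -> caps B=0 W=0
Move 6: W@(2,4) -> caps B=0 W=0
Move 7: B@(1,3) -> caps B=0 W=0
Move 8: W@(3,1) -> caps B=0 W=0
Move 9: B@(2,1) -> caps B=0 W=0
Move 10: W@(1,0) -> caps B=0 W=1
Move 11: B@(0,4) -> caps B=0 W=1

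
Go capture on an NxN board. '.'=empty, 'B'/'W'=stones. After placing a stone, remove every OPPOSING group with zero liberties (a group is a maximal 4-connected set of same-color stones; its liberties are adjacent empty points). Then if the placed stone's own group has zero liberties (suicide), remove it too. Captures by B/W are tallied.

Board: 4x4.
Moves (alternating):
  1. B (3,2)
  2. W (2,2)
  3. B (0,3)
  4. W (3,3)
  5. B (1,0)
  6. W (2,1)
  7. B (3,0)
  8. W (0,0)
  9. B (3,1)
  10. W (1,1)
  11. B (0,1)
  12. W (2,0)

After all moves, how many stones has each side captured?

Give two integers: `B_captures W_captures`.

Answer: 1 3

Derivation:
Move 1: B@(3,2) -> caps B=0 W=0
Move 2: W@(2,2) -> caps B=0 W=0
Move 3: B@(0,3) -> caps B=0 W=0
Move 4: W@(3,3) -> caps B=0 W=0
Move 5: B@(1,0) -> caps B=0 W=0
Move 6: W@(2,1) -> caps B=0 W=0
Move 7: B@(3,0) -> caps B=0 W=0
Move 8: W@(0,0) -> caps B=0 W=0
Move 9: B@(3,1) -> caps B=0 W=0
Move 10: W@(1,1) -> caps B=0 W=0
Move 11: B@(0,1) -> caps B=1 W=0
Move 12: W@(2,0) -> caps B=1 W=3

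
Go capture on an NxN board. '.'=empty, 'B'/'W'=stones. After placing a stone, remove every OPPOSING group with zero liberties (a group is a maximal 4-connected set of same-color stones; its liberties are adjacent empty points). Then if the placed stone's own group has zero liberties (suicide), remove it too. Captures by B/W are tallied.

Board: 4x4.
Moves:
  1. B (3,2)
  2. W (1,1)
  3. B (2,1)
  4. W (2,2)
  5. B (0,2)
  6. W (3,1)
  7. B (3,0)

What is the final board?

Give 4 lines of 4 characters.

Answer: ..B.
.W..
.BW.
B.B.

Derivation:
Move 1: B@(3,2) -> caps B=0 W=0
Move 2: W@(1,1) -> caps B=0 W=0
Move 3: B@(2,1) -> caps B=0 W=0
Move 4: W@(2,2) -> caps B=0 W=0
Move 5: B@(0,2) -> caps B=0 W=0
Move 6: W@(3,1) -> caps B=0 W=0
Move 7: B@(3,0) -> caps B=1 W=0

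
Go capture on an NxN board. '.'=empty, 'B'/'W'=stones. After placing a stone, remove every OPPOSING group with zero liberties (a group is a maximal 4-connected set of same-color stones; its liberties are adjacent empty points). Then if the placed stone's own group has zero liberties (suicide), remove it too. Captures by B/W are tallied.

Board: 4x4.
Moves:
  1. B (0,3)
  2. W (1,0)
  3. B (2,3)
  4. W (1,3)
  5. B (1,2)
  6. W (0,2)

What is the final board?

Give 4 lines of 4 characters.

Answer: ..WB
W.B.
...B
....

Derivation:
Move 1: B@(0,3) -> caps B=0 W=0
Move 2: W@(1,0) -> caps B=0 W=0
Move 3: B@(2,3) -> caps B=0 W=0
Move 4: W@(1,3) -> caps B=0 W=0
Move 5: B@(1,2) -> caps B=1 W=0
Move 6: W@(0,2) -> caps B=1 W=0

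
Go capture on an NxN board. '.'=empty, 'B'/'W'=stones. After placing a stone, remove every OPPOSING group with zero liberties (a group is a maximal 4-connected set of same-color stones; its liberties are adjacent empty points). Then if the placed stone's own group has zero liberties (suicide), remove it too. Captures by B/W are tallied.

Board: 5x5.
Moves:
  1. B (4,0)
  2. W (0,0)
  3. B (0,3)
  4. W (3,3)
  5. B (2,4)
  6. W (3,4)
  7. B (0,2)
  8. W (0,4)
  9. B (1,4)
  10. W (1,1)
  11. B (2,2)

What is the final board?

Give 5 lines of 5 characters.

Move 1: B@(4,0) -> caps B=0 W=0
Move 2: W@(0,0) -> caps B=0 W=0
Move 3: B@(0,3) -> caps B=0 W=0
Move 4: W@(3,3) -> caps B=0 W=0
Move 5: B@(2,4) -> caps B=0 W=0
Move 6: W@(3,4) -> caps B=0 W=0
Move 7: B@(0,2) -> caps B=0 W=0
Move 8: W@(0,4) -> caps B=0 W=0
Move 9: B@(1,4) -> caps B=1 W=0
Move 10: W@(1,1) -> caps B=1 W=0
Move 11: B@(2,2) -> caps B=1 W=0

Answer: W.BB.
.W..B
..B.B
...WW
B....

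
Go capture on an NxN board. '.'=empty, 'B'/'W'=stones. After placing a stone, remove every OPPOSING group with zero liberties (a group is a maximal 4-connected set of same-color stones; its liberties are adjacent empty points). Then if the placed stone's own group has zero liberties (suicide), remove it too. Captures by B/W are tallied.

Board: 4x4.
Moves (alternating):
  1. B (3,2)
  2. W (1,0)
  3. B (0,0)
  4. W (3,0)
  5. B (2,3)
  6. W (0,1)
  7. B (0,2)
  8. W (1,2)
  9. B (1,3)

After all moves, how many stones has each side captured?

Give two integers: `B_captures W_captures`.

Move 1: B@(3,2) -> caps B=0 W=0
Move 2: W@(1,0) -> caps B=0 W=0
Move 3: B@(0,0) -> caps B=0 W=0
Move 4: W@(3,0) -> caps B=0 W=0
Move 5: B@(2,3) -> caps B=0 W=0
Move 6: W@(0,1) -> caps B=0 W=1
Move 7: B@(0,2) -> caps B=0 W=1
Move 8: W@(1,2) -> caps B=0 W=1
Move 9: B@(1,3) -> caps B=0 W=1

Answer: 0 1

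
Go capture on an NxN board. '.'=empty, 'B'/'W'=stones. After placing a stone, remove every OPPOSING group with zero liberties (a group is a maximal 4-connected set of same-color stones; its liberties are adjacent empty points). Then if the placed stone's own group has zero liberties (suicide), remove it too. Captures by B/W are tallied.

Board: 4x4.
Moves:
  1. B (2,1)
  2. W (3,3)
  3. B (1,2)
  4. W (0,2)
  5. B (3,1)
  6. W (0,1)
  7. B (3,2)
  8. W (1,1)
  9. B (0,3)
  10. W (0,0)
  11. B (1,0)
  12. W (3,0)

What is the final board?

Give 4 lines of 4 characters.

Move 1: B@(2,1) -> caps B=0 W=0
Move 2: W@(3,3) -> caps B=0 W=0
Move 3: B@(1,2) -> caps B=0 W=0
Move 4: W@(0,2) -> caps B=0 W=0
Move 5: B@(3,1) -> caps B=0 W=0
Move 6: W@(0,1) -> caps B=0 W=0
Move 7: B@(3,2) -> caps B=0 W=0
Move 8: W@(1,1) -> caps B=0 W=0
Move 9: B@(0,3) -> caps B=0 W=0
Move 10: W@(0,0) -> caps B=0 W=0
Move 11: B@(1,0) -> caps B=4 W=0
Move 12: W@(3,0) -> caps B=4 W=0

Answer: ...B
B.B.
.B..
WBBW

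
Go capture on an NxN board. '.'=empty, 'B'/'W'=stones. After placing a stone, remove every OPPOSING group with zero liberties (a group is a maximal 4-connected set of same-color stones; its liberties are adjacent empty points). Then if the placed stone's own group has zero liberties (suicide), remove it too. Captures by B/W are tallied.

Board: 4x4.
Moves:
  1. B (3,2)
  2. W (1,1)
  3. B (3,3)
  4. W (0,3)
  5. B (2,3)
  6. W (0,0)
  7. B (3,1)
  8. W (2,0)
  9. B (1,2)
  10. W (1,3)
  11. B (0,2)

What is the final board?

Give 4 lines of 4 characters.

Move 1: B@(3,2) -> caps B=0 W=0
Move 2: W@(1,1) -> caps B=0 W=0
Move 3: B@(3,3) -> caps B=0 W=0
Move 4: W@(0,3) -> caps B=0 W=0
Move 5: B@(2,3) -> caps B=0 W=0
Move 6: W@(0,0) -> caps B=0 W=0
Move 7: B@(3,1) -> caps B=0 W=0
Move 8: W@(2,0) -> caps B=0 W=0
Move 9: B@(1,2) -> caps B=0 W=0
Move 10: W@(1,3) -> caps B=0 W=0
Move 11: B@(0,2) -> caps B=2 W=0

Answer: W.B.
.WB.
W..B
.BBB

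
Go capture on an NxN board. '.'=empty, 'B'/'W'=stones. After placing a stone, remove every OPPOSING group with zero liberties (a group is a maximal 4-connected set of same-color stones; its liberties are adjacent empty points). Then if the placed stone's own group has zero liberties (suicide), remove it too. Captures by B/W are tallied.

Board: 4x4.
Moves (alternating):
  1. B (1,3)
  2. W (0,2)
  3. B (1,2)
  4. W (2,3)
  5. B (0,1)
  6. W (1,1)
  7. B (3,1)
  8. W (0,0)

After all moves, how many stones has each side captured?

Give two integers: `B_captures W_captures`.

Move 1: B@(1,3) -> caps B=0 W=0
Move 2: W@(0,2) -> caps B=0 W=0
Move 3: B@(1,2) -> caps B=0 W=0
Move 4: W@(2,3) -> caps B=0 W=0
Move 5: B@(0,1) -> caps B=0 W=0
Move 6: W@(1,1) -> caps B=0 W=0
Move 7: B@(3,1) -> caps B=0 W=0
Move 8: W@(0,0) -> caps B=0 W=1

Answer: 0 1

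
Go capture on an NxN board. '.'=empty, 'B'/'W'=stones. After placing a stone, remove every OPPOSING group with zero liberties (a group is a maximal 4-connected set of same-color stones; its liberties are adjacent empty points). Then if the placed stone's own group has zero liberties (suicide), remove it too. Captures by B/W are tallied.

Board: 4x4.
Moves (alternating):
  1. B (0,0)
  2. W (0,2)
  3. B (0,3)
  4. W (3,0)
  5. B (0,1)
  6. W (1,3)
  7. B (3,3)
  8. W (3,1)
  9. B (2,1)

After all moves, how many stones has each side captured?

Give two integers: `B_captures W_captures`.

Move 1: B@(0,0) -> caps B=0 W=0
Move 2: W@(0,2) -> caps B=0 W=0
Move 3: B@(0,3) -> caps B=0 W=0
Move 4: W@(3,0) -> caps B=0 W=0
Move 5: B@(0,1) -> caps B=0 W=0
Move 6: W@(1,3) -> caps B=0 W=1
Move 7: B@(3,3) -> caps B=0 W=1
Move 8: W@(3,1) -> caps B=0 W=1
Move 9: B@(2,1) -> caps B=0 W=1

Answer: 0 1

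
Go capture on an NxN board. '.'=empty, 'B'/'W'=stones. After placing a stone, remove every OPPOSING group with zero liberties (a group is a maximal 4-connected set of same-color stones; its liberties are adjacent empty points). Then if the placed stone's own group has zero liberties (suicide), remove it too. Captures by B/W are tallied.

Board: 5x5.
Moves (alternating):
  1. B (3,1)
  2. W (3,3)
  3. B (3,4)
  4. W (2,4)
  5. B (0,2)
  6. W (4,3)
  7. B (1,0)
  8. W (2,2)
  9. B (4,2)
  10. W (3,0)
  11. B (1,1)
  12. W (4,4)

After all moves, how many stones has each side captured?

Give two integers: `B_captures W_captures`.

Move 1: B@(3,1) -> caps B=0 W=0
Move 2: W@(3,3) -> caps B=0 W=0
Move 3: B@(3,4) -> caps B=0 W=0
Move 4: W@(2,4) -> caps B=0 W=0
Move 5: B@(0,2) -> caps B=0 W=0
Move 6: W@(4,3) -> caps B=0 W=0
Move 7: B@(1,0) -> caps B=0 W=0
Move 8: W@(2,2) -> caps B=0 W=0
Move 9: B@(4,2) -> caps B=0 W=0
Move 10: W@(3,0) -> caps B=0 W=0
Move 11: B@(1,1) -> caps B=0 W=0
Move 12: W@(4,4) -> caps B=0 W=1

Answer: 0 1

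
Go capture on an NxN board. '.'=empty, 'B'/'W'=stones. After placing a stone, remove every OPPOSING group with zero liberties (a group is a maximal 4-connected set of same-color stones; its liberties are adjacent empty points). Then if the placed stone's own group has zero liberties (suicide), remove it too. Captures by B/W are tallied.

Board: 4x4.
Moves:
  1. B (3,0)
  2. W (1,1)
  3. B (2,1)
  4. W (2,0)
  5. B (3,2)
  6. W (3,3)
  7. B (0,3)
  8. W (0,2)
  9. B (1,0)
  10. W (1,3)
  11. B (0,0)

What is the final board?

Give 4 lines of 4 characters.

Answer: B.W.
BW.W
.B..
B.BW

Derivation:
Move 1: B@(3,0) -> caps B=0 W=0
Move 2: W@(1,1) -> caps B=0 W=0
Move 3: B@(2,1) -> caps B=0 W=0
Move 4: W@(2,0) -> caps B=0 W=0
Move 5: B@(3,2) -> caps B=0 W=0
Move 6: W@(3,3) -> caps B=0 W=0
Move 7: B@(0,3) -> caps B=0 W=0
Move 8: W@(0,2) -> caps B=0 W=0
Move 9: B@(1,0) -> caps B=1 W=0
Move 10: W@(1,3) -> caps B=1 W=1
Move 11: B@(0,0) -> caps B=1 W=1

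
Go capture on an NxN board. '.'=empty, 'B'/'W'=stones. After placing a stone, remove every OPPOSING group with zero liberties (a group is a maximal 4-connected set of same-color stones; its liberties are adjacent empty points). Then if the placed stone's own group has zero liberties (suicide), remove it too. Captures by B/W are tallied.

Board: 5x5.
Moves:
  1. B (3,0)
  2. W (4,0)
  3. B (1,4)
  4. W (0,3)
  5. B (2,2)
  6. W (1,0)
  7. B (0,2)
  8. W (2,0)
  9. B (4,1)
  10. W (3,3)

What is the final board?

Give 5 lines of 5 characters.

Answer: ..BW.
W...B
W.B..
B..W.
.B...

Derivation:
Move 1: B@(3,0) -> caps B=0 W=0
Move 2: W@(4,0) -> caps B=0 W=0
Move 3: B@(1,4) -> caps B=0 W=0
Move 4: W@(0,3) -> caps B=0 W=0
Move 5: B@(2,2) -> caps B=0 W=0
Move 6: W@(1,0) -> caps B=0 W=0
Move 7: B@(0,2) -> caps B=0 W=0
Move 8: W@(2,0) -> caps B=0 W=0
Move 9: B@(4,1) -> caps B=1 W=0
Move 10: W@(3,3) -> caps B=1 W=0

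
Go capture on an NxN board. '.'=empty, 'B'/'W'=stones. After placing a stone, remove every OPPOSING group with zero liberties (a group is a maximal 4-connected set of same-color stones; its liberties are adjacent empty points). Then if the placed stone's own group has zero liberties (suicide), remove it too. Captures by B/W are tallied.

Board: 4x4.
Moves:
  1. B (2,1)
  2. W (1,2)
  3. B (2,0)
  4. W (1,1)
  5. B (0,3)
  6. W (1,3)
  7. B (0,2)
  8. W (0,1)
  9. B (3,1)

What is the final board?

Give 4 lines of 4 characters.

Move 1: B@(2,1) -> caps B=0 W=0
Move 2: W@(1,2) -> caps B=0 W=0
Move 3: B@(2,0) -> caps B=0 W=0
Move 4: W@(1,1) -> caps B=0 W=0
Move 5: B@(0,3) -> caps B=0 W=0
Move 6: W@(1,3) -> caps B=0 W=0
Move 7: B@(0,2) -> caps B=0 W=0
Move 8: W@(0,1) -> caps B=0 W=2
Move 9: B@(3,1) -> caps B=0 W=2

Answer: .W..
.WWW
BB..
.B..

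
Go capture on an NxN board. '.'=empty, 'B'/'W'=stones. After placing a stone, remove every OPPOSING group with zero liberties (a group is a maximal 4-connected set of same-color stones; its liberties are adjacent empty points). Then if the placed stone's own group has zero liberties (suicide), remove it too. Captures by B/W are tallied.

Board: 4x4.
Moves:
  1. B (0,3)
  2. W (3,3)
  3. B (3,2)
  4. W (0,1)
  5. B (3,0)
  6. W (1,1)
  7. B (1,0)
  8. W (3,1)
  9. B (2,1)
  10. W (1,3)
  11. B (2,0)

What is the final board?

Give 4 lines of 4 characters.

Answer: .W.B
BW.W
BB..
B.BW

Derivation:
Move 1: B@(0,3) -> caps B=0 W=0
Move 2: W@(3,3) -> caps B=0 W=0
Move 3: B@(3,2) -> caps B=0 W=0
Move 4: W@(0,1) -> caps B=0 W=0
Move 5: B@(3,0) -> caps B=0 W=0
Move 6: W@(1,1) -> caps B=0 W=0
Move 7: B@(1,0) -> caps B=0 W=0
Move 8: W@(3,1) -> caps B=0 W=0
Move 9: B@(2,1) -> caps B=1 W=0
Move 10: W@(1,3) -> caps B=1 W=0
Move 11: B@(2,0) -> caps B=1 W=0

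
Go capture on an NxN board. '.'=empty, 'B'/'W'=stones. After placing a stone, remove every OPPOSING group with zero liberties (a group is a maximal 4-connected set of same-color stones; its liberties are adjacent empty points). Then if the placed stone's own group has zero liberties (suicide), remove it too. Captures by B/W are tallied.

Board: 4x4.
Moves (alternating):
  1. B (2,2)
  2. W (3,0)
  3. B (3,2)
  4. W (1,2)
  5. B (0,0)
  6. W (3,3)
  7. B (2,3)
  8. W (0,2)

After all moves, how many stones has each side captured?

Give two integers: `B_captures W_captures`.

Move 1: B@(2,2) -> caps B=0 W=0
Move 2: W@(3,0) -> caps B=0 W=0
Move 3: B@(3,2) -> caps B=0 W=0
Move 4: W@(1,2) -> caps B=0 W=0
Move 5: B@(0,0) -> caps B=0 W=0
Move 6: W@(3,3) -> caps B=0 W=0
Move 7: B@(2,3) -> caps B=1 W=0
Move 8: W@(0,2) -> caps B=1 W=0

Answer: 1 0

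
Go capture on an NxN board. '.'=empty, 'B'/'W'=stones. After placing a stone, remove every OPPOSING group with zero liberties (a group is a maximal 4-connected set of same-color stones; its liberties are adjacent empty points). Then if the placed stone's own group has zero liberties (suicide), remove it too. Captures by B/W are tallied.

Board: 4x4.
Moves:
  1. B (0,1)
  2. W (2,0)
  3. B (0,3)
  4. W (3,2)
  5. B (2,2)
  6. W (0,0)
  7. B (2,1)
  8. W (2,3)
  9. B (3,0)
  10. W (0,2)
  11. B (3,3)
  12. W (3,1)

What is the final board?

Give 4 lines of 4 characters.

Move 1: B@(0,1) -> caps B=0 W=0
Move 2: W@(2,0) -> caps B=0 W=0
Move 3: B@(0,3) -> caps B=0 W=0
Move 4: W@(3,2) -> caps B=0 W=0
Move 5: B@(2,2) -> caps B=0 W=0
Move 6: W@(0,0) -> caps B=0 W=0
Move 7: B@(2,1) -> caps B=0 W=0
Move 8: W@(2,3) -> caps B=0 W=0
Move 9: B@(3,0) -> caps B=0 W=0
Move 10: W@(0,2) -> caps B=0 W=0
Move 11: B@(3,3) -> caps B=0 W=0
Move 12: W@(3,1) -> caps B=0 W=1

Answer: WBWB
....
WBBW
.WW.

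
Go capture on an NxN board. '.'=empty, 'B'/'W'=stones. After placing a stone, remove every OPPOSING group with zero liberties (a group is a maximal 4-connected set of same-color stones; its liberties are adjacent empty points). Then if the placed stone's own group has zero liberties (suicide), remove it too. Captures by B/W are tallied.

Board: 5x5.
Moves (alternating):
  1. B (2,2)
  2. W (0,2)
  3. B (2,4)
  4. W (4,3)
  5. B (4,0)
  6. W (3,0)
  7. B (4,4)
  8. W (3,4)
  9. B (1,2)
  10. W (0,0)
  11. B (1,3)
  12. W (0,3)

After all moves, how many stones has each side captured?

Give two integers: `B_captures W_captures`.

Move 1: B@(2,2) -> caps B=0 W=0
Move 2: W@(0,2) -> caps B=0 W=0
Move 3: B@(2,4) -> caps B=0 W=0
Move 4: W@(4,3) -> caps B=0 W=0
Move 5: B@(4,0) -> caps B=0 W=0
Move 6: W@(3,0) -> caps B=0 W=0
Move 7: B@(4,4) -> caps B=0 W=0
Move 8: W@(3,4) -> caps B=0 W=1
Move 9: B@(1,2) -> caps B=0 W=1
Move 10: W@(0,0) -> caps B=0 W=1
Move 11: B@(1,3) -> caps B=0 W=1
Move 12: W@(0,3) -> caps B=0 W=1

Answer: 0 1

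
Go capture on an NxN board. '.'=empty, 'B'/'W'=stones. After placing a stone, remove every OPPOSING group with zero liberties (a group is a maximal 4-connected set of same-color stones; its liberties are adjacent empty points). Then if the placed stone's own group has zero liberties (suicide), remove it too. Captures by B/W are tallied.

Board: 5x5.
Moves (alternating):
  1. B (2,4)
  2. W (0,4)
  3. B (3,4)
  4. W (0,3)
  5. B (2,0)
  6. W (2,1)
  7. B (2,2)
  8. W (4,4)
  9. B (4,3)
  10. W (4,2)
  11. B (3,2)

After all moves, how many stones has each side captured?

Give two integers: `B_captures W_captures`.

Answer: 1 0

Derivation:
Move 1: B@(2,4) -> caps B=0 W=0
Move 2: W@(0,4) -> caps B=0 W=0
Move 3: B@(3,4) -> caps B=0 W=0
Move 4: W@(0,3) -> caps B=0 W=0
Move 5: B@(2,0) -> caps B=0 W=0
Move 6: W@(2,1) -> caps B=0 W=0
Move 7: B@(2,2) -> caps B=0 W=0
Move 8: W@(4,4) -> caps B=0 W=0
Move 9: B@(4,3) -> caps B=1 W=0
Move 10: W@(4,2) -> caps B=1 W=0
Move 11: B@(3,2) -> caps B=1 W=0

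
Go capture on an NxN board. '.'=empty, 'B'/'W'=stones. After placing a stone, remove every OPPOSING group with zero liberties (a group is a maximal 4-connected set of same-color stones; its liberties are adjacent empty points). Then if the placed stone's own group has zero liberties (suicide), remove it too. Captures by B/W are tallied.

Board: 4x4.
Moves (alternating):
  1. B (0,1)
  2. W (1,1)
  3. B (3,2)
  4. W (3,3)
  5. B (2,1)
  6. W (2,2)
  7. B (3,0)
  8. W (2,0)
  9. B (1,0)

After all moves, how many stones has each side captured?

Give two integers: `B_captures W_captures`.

Move 1: B@(0,1) -> caps B=0 W=0
Move 2: W@(1,1) -> caps B=0 W=0
Move 3: B@(3,2) -> caps B=0 W=0
Move 4: W@(3,3) -> caps B=0 W=0
Move 5: B@(2,1) -> caps B=0 W=0
Move 6: W@(2,2) -> caps B=0 W=0
Move 7: B@(3,0) -> caps B=0 W=0
Move 8: W@(2,0) -> caps B=0 W=0
Move 9: B@(1,0) -> caps B=1 W=0

Answer: 1 0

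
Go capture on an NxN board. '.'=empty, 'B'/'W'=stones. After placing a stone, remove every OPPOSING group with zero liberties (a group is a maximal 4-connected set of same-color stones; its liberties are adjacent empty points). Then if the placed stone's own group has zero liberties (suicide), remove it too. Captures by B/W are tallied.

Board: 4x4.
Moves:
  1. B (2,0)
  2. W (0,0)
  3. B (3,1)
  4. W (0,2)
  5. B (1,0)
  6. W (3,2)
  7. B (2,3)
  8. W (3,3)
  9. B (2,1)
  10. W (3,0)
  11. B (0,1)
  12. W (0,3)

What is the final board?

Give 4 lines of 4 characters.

Move 1: B@(2,0) -> caps B=0 W=0
Move 2: W@(0,0) -> caps B=0 W=0
Move 3: B@(3,1) -> caps B=0 W=0
Move 4: W@(0,2) -> caps B=0 W=0
Move 5: B@(1,0) -> caps B=0 W=0
Move 6: W@(3,2) -> caps B=0 W=0
Move 7: B@(2,3) -> caps B=0 W=0
Move 8: W@(3,3) -> caps B=0 W=0
Move 9: B@(2,1) -> caps B=0 W=0
Move 10: W@(3,0) -> caps B=0 W=0
Move 11: B@(0,1) -> caps B=1 W=0
Move 12: W@(0,3) -> caps B=1 W=0

Answer: .BWW
B...
BB.B
.BWW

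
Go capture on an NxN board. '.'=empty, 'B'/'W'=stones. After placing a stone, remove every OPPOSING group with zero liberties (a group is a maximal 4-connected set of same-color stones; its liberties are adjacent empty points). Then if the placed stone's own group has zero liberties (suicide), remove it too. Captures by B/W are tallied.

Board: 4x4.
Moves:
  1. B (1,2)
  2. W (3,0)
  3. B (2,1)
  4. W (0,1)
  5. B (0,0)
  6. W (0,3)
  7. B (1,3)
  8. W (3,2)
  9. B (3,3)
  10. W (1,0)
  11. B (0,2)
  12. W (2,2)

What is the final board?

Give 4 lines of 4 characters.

Answer: .WB.
W.BB
.BW.
W.WB

Derivation:
Move 1: B@(1,2) -> caps B=0 W=0
Move 2: W@(3,0) -> caps B=0 W=0
Move 3: B@(2,1) -> caps B=0 W=0
Move 4: W@(0,1) -> caps B=0 W=0
Move 5: B@(0,0) -> caps B=0 W=0
Move 6: W@(0,3) -> caps B=0 W=0
Move 7: B@(1,3) -> caps B=0 W=0
Move 8: W@(3,2) -> caps B=0 W=0
Move 9: B@(3,3) -> caps B=0 W=0
Move 10: W@(1,0) -> caps B=0 W=1
Move 11: B@(0,2) -> caps B=1 W=1
Move 12: W@(2,2) -> caps B=1 W=1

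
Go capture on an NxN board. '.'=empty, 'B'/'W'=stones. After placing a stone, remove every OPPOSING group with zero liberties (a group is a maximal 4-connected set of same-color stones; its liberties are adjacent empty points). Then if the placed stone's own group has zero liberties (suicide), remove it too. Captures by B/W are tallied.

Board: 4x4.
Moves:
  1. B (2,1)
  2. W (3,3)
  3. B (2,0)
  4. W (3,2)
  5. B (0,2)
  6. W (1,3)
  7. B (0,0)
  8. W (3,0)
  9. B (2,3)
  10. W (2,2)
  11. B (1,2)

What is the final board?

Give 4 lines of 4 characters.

Move 1: B@(2,1) -> caps B=0 W=0
Move 2: W@(3,3) -> caps B=0 W=0
Move 3: B@(2,0) -> caps B=0 W=0
Move 4: W@(3,2) -> caps B=0 W=0
Move 5: B@(0,2) -> caps B=0 W=0
Move 6: W@(1,3) -> caps B=0 W=0
Move 7: B@(0,0) -> caps B=0 W=0
Move 8: W@(3,0) -> caps B=0 W=0
Move 9: B@(2,3) -> caps B=0 W=0
Move 10: W@(2,2) -> caps B=0 W=1
Move 11: B@(1,2) -> caps B=0 W=1

Answer: B.B.
..BW
BBW.
W.WW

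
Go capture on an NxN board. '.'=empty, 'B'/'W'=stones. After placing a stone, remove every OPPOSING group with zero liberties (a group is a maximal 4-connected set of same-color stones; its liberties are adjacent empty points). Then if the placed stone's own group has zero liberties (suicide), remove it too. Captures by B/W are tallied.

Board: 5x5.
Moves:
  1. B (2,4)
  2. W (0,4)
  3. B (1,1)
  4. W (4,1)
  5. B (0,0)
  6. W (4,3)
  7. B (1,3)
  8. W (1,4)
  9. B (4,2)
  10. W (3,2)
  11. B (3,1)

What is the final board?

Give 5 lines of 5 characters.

Answer: B...W
.B.BW
....B
.BW..
.W.W.

Derivation:
Move 1: B@(2,4) -> caps B=0 W=0
Move 2: W@(0,4) -> caps B=0 W=0
Move 3: B@(1,1) -> caps B=0 W=0
Move 4: W@(4,1) -> caps B=0 W=0
Move 5: B@(0,0) -> caps B=0 W=0
Move 6: W@(4,3) -> caps B=0 W=0
Move 7: B@(1,3) -> caps B=0 W=0
Move 8: W@(1,4) -> caps B=0 W=0
Move 9: B@(4,2) -> caps B=0 W=0
Move 10: W@(3,2) -> caps B=0 W=1
Move 11: B@(3,1) -> caps B=0 W=1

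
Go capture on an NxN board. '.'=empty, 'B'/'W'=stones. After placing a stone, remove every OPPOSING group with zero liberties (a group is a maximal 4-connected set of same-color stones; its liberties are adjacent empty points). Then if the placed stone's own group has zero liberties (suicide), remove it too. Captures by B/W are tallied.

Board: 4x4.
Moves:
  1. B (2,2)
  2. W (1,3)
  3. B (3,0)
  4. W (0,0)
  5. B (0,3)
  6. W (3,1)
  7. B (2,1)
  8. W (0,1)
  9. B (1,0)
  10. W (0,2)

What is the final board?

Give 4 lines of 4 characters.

Answer: WWW.
B..W
.BB.
BW..

Derivation:
Move 1: B@(2,2) -> caps B=0 W=0
Move 2: W@(1,3) -> caps B=0 W=0
Move 3: B@(3,0) -> caps B=0 W=0
Move 4: W@(0,0) -> caps B=0 W=0
Move 5: B@(0,3) -> caps B=0 W=0
Move 6: W@(3,1) -> caps B=0 W=0
Move 7: B@(2,1) -> caps B=0 W=0
Move 8: W@(0,1) -> caps B=0 W=0
Move 9: B@(1,0) -> caps B=0 W=0
Move 10: W@(0,2) -> caps B=0 W=1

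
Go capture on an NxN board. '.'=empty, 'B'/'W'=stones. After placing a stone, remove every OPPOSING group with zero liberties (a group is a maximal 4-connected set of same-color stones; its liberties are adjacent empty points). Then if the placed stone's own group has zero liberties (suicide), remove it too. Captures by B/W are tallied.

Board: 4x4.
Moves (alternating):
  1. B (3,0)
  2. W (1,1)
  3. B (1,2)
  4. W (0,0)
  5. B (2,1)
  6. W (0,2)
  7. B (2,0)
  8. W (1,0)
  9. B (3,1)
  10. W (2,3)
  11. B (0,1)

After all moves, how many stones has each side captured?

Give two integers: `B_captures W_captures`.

Move 1: B@(3,0) -> caps B=0 W=0
Move 2: W@(1,1) -> caps B=0 W=0
Move 3: B@(1,2) -> caps B=0 W=0
Move 4: W@(0,0) -> caps B=0 W=0
Move 5: B@(2,1) -> caps B=0 W=0
Move 6: W@(0,2) -> caps B=0 W=0
Move 7: B@(2,0) -> caps B=0 W=0
Move 8: W@(1,0) -> caps B=0 W=0
Move 9: B@(3,1) -> caps B=0 W=0
Move 10: W@(2,3) -> caps B=0 W=0
Move 11: B@(0,1) -> caps B=3 W=0

Answer: 3 0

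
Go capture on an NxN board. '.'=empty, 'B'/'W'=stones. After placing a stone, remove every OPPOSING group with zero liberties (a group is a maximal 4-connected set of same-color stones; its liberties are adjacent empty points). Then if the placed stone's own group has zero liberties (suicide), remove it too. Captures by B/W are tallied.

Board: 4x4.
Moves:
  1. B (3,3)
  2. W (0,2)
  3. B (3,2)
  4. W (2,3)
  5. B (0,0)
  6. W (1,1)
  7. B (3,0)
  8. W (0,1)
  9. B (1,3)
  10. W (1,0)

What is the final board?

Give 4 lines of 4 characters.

Move 1: B@(3,3) -> caps B=0 W=0
Move 2: W@(0,2) -> caps B=0 W=0
Move 3: B@(3,2) -> caps B=0 W=0
Move 4: W@(2,3) -> caps B=0 W=0
Move 5: B@(0,0) -> caps B=0 W=0
Move 6: W@(1,1) -> caps B=0 W=0
Move 7: B@(3,0) -> caps B=0 W=0
Move 8: W@(0,1) -> caps B=0 W=0
Move 9: B@(1,3) -> caps B=0 W=0
Move 10: W@(1,0) -> caps B=0 W=1

Answer: .WW.
WW.B
...W
B.BB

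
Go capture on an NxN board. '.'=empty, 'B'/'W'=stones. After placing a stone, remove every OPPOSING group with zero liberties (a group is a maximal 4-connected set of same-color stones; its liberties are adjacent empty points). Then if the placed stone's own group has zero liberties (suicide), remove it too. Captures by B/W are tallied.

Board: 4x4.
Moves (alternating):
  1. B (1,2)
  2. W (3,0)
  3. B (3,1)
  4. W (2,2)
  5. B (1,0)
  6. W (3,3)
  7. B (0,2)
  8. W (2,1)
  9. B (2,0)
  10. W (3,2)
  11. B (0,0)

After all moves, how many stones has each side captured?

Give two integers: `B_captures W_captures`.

Move 1: B@(1,2) -> caps B=0 W=0
Move 2: W@(3,0) -> caps B=0 W=0
Move 3: B@(3,1) -> caps B=0 W=0
Move 4: W@(2,2) -> caps B=0 W=0
Move 5: B@(1,0) -> caps B=0 W=0
Move 6: W@(3,3) -> caps B=0 W=0
Move 7: B@(0,2) -> caps B=0 W=0
Move 8: W@(2,1) -> caps B=0 W=0
Move 9: B@(2,0) -> caps B=1 W=0
Move 10: W@(3,2) -> caps B=1 W=0
Move 11: B@(0,0) -> caps B=1 W=0

Answer: 1 0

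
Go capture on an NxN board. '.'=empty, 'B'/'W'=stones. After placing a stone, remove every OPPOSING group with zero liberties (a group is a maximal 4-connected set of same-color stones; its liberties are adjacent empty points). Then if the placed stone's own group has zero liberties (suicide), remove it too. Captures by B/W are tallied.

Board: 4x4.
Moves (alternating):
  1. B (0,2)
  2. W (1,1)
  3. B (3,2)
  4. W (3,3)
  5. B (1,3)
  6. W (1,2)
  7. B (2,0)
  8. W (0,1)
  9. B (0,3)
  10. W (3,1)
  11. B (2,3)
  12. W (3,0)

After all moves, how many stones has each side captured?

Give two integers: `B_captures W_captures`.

Move 1: B@(0,2) -> caps B=0 W=0
Move 2: W@(1,1) -> caps B=0 W=0
Move 3: B@(3,2) -> caps B=0 W=0
Move 4: W@(3,3) -> caps B=0 W=0
Move 5: B@(1,3) -> caps B=0 W=0
Move 6: W@(1,2) -> caps B=0 W=0
Move 7: B@(2,0) -> caps B=0 W=0
Move 8: W@(0,1) -> caps B=0 W=0
Move 9: B@(0,3) -> caps B=0 W=0
Move 10: W@(3,1) -> caps B=0 W=0
Move 11: B@(2,3) -> caps B=1 W=0
Move 12: W@(3,0) -> caps B=1 W=0

Answer: 1 0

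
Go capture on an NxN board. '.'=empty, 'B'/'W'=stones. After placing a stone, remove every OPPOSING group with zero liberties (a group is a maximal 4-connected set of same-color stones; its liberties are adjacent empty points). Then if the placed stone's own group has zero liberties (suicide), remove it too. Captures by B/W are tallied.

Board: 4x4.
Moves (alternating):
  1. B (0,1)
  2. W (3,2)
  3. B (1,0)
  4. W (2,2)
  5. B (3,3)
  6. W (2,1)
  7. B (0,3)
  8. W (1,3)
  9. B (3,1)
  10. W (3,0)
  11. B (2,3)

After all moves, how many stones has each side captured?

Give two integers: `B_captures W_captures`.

Answer: 0 1

Derivation:
Move 1: B@(0,1) -> caps B=0 W=0
Move 2: W@(3,2) -> caps B=0 W=0
Move 3: B@(1,0) -> caps B=0 W=0
Move 4: W@(2,2) -> caps B=0 W=0
Move 5: B@(3,3) -> caps B=0 W=0
Move 6: W@(2,1) -> caps B=0 W=0
Move 7: B@(0,3) -> caps B=0 W=0
Move 8: W@(1,3) -> caps B=0 W=0
Move 9: B@(3,1) -> caps B=0 W=0
Move 10: W@(3,0) -> caps B=0 W=1
Move 11: B@(2,3) -> caps B=0 W=1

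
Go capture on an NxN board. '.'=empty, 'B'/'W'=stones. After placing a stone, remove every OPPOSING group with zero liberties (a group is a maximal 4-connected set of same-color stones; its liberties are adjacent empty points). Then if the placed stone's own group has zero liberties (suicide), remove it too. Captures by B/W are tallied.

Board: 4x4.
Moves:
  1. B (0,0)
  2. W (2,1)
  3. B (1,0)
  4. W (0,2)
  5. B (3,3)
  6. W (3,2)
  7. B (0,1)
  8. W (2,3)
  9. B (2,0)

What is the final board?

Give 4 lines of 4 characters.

Move 1: B@(0,0) -> caps B=0 W=0
Move 2: W@(2,1) -> caps B=0 W=0
Move 3: B@(1,0) -> caps B=0 W=0
Move 4: W@(0,2) -> caps B=0 W=0
Move 5: B@(3,3) -> caps B=0 W=0
Move 6: W@(3,2) -> caps B=0 W=0
Move 7: B@(0,1) -> caps B=0 W=0
Move 8: W@(2,3) -> caps B=0 W=1
Move 9: B@(2,0) -> caps B=0 W=1

Answer: BBW.
B...
BW.W
..W.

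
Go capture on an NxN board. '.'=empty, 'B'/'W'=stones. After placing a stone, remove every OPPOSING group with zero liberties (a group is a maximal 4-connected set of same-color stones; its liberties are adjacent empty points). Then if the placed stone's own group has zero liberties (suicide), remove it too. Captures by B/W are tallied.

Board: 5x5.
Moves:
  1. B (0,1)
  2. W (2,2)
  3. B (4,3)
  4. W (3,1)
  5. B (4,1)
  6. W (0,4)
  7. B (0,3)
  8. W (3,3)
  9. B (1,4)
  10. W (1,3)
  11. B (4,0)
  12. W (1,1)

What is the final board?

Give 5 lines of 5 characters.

Move 1: B@(0,1) -> caps B=0 W=0
Move 2: W@(2,2) -> caps B=0 W=0
Move 3: B@(4,3) -> caps B=0 W=0
Move 4: W@(3,1) -> caps B=0 W=0
Move 5: B@(4,1) -> caps B=0 W=0
Move 6: W@(0,4) -> caps B=0 W=0
Move 7: B@(0,3) -> caps B=0 W=0
Move 8: W@(3,3) -> caps B=0 W=0
Move 9: B@(1,4) -> caps B=1 W=0
Move 10: W@(1,3) -> caps B=1 W=0
Move 11: B@(4,0) -> caps B=1 W=0
Move 12: W@(1,1) -> caps B=1 W=0

Answer: .B.B.
.W.WB
..W..
.W.W.
BB.B.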